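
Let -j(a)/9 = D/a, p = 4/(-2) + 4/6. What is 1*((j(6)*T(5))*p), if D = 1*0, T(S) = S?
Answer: 0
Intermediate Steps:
D = 0
p = -4/3 (p = 4*(-1/2) + 4*(1/6) = -2 + 2/3 = -4/3 ≈ -1.3333)
j(a) = 0 (j(a) = -0/a = -9*0 = 0)
1*((j(6)*T(5))*p) = 1*((0*5)*(-4/3)) = 1*(0*(-4/3)) = 1*0 = 0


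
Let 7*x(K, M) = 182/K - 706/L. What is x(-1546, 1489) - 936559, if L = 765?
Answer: -3876806988338/4139415 ≈ -9.3656e+5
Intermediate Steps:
x(K, M) = -706/5355 + 26/K (x(K, M) = (182/K - 706/765)/7 = (-706/765 + 182/K)/7 = -706/5355 + 26/K)
x(-1546, 1489) - 936559 = (-706/5355 + 26/(-1546)) - 936559 = (-706/5355 + 26*(-1/1546)) - 936559 = (-706/5355 - 13/773) - 936559 = -615353/4139415 - 936559 = -3876806988338/4139415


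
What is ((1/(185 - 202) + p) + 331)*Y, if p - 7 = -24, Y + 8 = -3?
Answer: -58707/17 ≈ -3453.4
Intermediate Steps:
Y = -11 (Y = -8 - 3 = -11)
p = -17 (p = 7 - 24 = -17)
((1/(185 - 202) + p) + 331)*Y = ((1/(185 - 202) - 17) + 331)*(-11) = ((1/(-17) - 17) + 331)*(-11) = ((-1/17 - 17) + 331)*(-11) = (-290/17 + 331)*(-11) = (5337/17)*(-11) = -58707/17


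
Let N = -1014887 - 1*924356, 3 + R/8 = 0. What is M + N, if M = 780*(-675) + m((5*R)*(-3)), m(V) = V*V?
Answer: -2336143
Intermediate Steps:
R = -24 (R = -24 + 8*0 = -24 + 0 = -24)
m(V) = V**2
M = -396900 (M = 780*(-675) + ((5*(-24))*(-3))**2 = -526500 + (-120*(-3))**2 = -526500 + 360**2 = -526500 + 129600 = -396900)
N = -1939243 (N = -1014887 - 924356 = -1939243)
M + N = -396900 - 1939243 = -2336143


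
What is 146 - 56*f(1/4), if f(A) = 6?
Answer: -190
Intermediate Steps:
146 - 56*f(1/4) = 146 - 56*6 = 146 - 336 = -190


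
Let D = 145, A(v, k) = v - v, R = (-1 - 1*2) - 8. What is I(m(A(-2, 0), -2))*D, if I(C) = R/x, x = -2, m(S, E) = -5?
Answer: 1595/2 ≈ 797.50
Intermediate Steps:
R = -11 (R = (-1 - 2) - 8 = -3 - 8 = -11)
A(v, k) = 0
I(C) = 11/2 (I(C) = -11/(-2) = -11*(-½) = 11/2)
I(m(A(-2, 0), -2))*D = (11/2)*145 = 1595/2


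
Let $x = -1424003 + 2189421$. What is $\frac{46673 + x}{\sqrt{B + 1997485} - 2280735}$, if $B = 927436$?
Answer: $- \frac{1852164366885}{5201749215304} - \frac{812091 \sqrt{2924921}}{5201749215304} \approx -0.35633$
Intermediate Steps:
$x = 765418$
$\frac{46673 + x}{\sqrt{B + 1997485} - 2280735} = \frac{46673 + 765418}{\sqrt{927436 + 1997485} - 2280735} = \frac{812091}{\sqrt{2924921} - 2280735} = \frac{812091}{-2280735 + \sqrt{2924921}}$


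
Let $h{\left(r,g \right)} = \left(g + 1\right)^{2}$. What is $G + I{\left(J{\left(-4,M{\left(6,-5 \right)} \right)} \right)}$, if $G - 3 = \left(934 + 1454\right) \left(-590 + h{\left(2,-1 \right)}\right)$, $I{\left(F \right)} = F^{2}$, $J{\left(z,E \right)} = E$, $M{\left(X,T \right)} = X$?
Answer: $-1408881$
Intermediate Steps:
$h{\left(r,g \right)} = \left(1 + g\right)^{2}$
$G = -1408917$ ($G = 3 + \left(934 + 1454\right) \left(-590 + \left(1 - 1\right)^{2}\right) = 3 + 2388 \left(-590 + 0^{2}\right) = 3 + 2388 \left(-590 + 0\right) = 3 + 2388 \left(-590\right) = 3 - 1408920 = -1408917$)
$G + I{\left(J{\left(-4,M{\left(6,-5 \right)} \right)} \right)} = -1408917 + 6^{2} = -1408917 + 36 = -1408881$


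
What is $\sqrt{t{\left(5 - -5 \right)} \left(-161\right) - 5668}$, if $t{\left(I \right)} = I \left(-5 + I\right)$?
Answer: $19 i \sqrt{38} \approx 117.12 i$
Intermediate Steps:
$\sqrt{t{\left(5 - -5 \right)} \left(-161\right) - 5668} = \sqrt{\left(5 - -5\right) \left(-5 + \left(5 - -5\right)\right) \left(-161\right) - 5668} = \sqrt{\left(5 + 5\right) \left(-5 + \left(5 + 5\right)\right) \left(-161\right) - 5668} = \sqrt{10 \left(-5 + 10\right) \left(-161\right) - 5668} = \sqrt{10 \cdot 5 \left(-161\right) - 5668} = \sqrt{50 \left(-161\right) - 5668} = \sqrt{-8050 - 5668} = \sqrt{-13718} = 19 i \sqrt{38}$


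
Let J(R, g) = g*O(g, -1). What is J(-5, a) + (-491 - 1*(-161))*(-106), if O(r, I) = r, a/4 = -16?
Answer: 39076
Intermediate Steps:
a = -64 (a = 4*(-16) = -64)
J(R, g) = g² (J(R, g) = g*g = g²)
J(-5, a) + (-491 - 1*(-161))*(-106) = (-64)² + (-491 - 1*(-161))*(-106) = 4096 + (-491 + 161)*(-106) = 4096 - 330*(-106) = 4096 + 34980 = 39076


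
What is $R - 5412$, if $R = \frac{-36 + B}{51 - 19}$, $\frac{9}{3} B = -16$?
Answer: $- \frac{129919}{24} \approx -5413.3$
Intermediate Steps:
$B = - \frac{16}{3}$ ($B = \frac{1}{3} \left(-16\right) = - \frac{16}{3} \approx -5.3333$)
$R = - \frac{31}{24}$ ($R = \frac{-36 - \frac{16}{3}}{51 - 19} = - \frac{124}{3 \cdot 32} = \left(- \frac{124}{3}\right) \frac{1}{32} = - \frac{31}{24} \approx -1.2917$)
$R - 5412 = - \frac{31}{24} - 5412 = - \frac{129919}{24}$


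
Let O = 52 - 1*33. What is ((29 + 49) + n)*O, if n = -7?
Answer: 1349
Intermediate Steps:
O = 19 (O = 52 - 33 = 19)
((29 + 49) + n)*O = ((29 + 49) - 7)*19 = (78 - 7)*19 = 71*19 = 1349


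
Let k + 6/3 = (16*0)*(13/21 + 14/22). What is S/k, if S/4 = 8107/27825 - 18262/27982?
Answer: 281290076/389299575 ≈ 0.72255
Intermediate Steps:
S = -562580152/389299575 (S = 4*(8107/27825 - 18262/27982) = 4*(8107*(1/27825) - 18262*1/27982) = 4*(8107/27825 - 9131/13991) = 4*(-140645038/389299575) = -562580152/389299575 ≈ -1.4451)
k = -2 (k = -2 + (16*0)*(13/21 + 14/22) = -2 + 0*(13*(1/21) + 14*(1/22)) = -2 + 0*(13/21 + 7/11) = -2 + 0*(290/231) = -2 + 0 = -2)
S/k = -562580152/389299575/(-2) = -562580152/389299575*(-½) = 281290076/389299575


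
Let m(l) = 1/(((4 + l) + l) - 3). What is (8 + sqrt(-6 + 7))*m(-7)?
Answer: -9/13 ≈ -0.69231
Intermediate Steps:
m(l) = 1/(1 + 2*l) (m(l) = 1/((4 + 2*l) - 3) = 1/(1 + 2*l))
(8 + sqrt(-6 + 7))*m(-7) = (8 + sqrt(-6 + 7))/(1 + 2*(-7)) = (8 + sqrt(1))/(1 - 14) = (8 + 1)/(-13) = 9*(-1/13) = -9/13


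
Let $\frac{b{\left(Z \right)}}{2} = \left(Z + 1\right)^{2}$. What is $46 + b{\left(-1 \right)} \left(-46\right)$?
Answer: $46$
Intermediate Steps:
$b{\left(Z \right)} = 2 \left(1 + Z\right)^{2}$ ($b{\left(Z \right)} = 2 \left(Z + 1\right)^{2} = 2 \left(1 + Z\right)^{2}$)
$46 + b{\left(-1 \right)} \left(-46\right) = 46 + 2 \left(1 - 1\right)^{2} \left(-46\right) = 46 + 2 \cdot 0^{2} \left(-46\right) = 46 + 2 \cdot 0 \left(-46\right) = 46 + 0 \left(-46\right) = 46 + 0 = 46$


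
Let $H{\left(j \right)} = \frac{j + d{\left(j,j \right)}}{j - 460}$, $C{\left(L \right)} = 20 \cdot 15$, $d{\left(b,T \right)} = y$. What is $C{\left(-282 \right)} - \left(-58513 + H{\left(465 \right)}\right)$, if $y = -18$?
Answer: $\frac{293618}{5} \approx 58724.0$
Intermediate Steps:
$d{\left(b,T \right)} = -18$
$C{\left(L \right)} = 300$
$H{\left(j \right)} = \frac{-18 + j}{-460 + j}$ ($H{\left(j \right)} = \frac{j - 18}{j - 460} = \frac{-18 + j}{-460 + j}$)
$C{\left(-282 \right)} - \left(-58513 + H{\left(465 \right)}\right) = 300 - \left(-58513 + \frac{-18 + 465}{-460 + 465}\right) = 300 - \left(-58513 + \frac{1}{5} \cdot 447\right) = 300 - \left(-58513 + \frac{447}{5}\right) = 300 - - \frac{292118}{5} = 300 + \frac{292118}{5} = \frac{293618}{5}$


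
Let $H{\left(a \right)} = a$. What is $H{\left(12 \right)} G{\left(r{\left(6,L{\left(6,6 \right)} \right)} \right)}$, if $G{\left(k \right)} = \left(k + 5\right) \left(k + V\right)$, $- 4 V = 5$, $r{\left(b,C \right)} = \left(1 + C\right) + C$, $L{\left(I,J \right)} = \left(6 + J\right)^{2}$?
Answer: $1015182$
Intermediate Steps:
$r{\left(b,C \right)} = 1 + 2 C$
$V = - \frac{5}{4}$ ($V = \left(- \frac{1}{4}\right) 5 = - \frac{5}{4} \approx -1.25$)
$G{\left(k \right)} = \left(5 + k\right) \left(- \frac{5}{4} + k\right)$ ($G{\left(k \right)} = \left(k + 5\right) \left(k - \frac{5}{4}\right) = \left(5 + k\right) \left(- \frac{5}{4} + k\right)$)
$H{\left(12 \right)} G{\left(r{\left(6,L{\left(6,6 \right)} \right)} \right)} = 12 \left(- \frac{25}{4} + \left(1 + 2 \left(6 + 6\right)^{2}\right)^{2} + \frac{15 \left(1 + 2 \left(6 + 6\right)^{2}\right)}{4}\right) = 12 \left(- \frac{25}{4} + \left(1 + 2 \cdot 12^{2}\right)^{2} + \frac{15 \left(1 + 2 \cdot 12^{2}\right)}{4}\right) = 12 \left(- \frac{25}{4} + \left(1 + 2 \cdot 144\right)^{2} + \frac{15 \left(1 + 2 \cdot 144\right)}{4}\right) = 12 \left(- \frac{25}{4} + \left(1 + 288\right)^{2} + \frac{15 \left(1 + 288\right)}{4}\right) = 12 \left(- \frac{25}{4} + 289^{2} + \frac{15}{4} \cdot 289\right) = 12 \left(- \frac{25}{4} + 83521 + \frac{4335}{4}\right) = 12 \cdot \frac{169197}{2} = 1015182$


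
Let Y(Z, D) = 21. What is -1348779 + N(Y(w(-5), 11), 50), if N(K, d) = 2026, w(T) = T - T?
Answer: -1346753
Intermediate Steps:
w(T) = 0
-1348779 + N(Y(w(-5), 11), 50) = -1348779 + 2026 = -1346753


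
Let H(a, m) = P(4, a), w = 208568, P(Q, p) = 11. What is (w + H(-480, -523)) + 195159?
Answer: 403738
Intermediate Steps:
H(a, m) = 11
(w + H(-480, -523)) + 195159 = (208568 + 11) + 195159 = 208579 + 195159 = 403738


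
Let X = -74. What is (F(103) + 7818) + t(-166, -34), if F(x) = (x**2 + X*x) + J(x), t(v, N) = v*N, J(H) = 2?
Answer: 16451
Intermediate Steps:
t(v, N) = N*v
F(x) = 2 + x**2 - 74*x (F(x) = (x**2 - 74*x) + 2 = 2 + x**2 - 74*x)
(F(103) + 7818) + t(-166, -34) = ((2 + 103**2 - 74*103) + 7818) - 34*(-166) = ((2 + 10609 - 7622) + 7818) + 5644 = (2989 + 7818) + 5644 = 10807 + 5644 = 16451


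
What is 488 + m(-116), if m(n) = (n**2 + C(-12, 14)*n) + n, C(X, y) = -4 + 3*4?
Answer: 12900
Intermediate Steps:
C(X, y) = 8 (C(X, y) = -4 + 12 = 8)
m(n) = n**2 + 9*n (m(n) = (n**2 + 8*n) + n = n**2 + 9*n)
488 + m(-116) = 488 - 116*(9 - 116) = 488 - 116*(-107) = 488 + 12412 = 12900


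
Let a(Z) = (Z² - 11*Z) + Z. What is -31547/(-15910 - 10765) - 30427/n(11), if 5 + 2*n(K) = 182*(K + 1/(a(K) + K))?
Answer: -8580110612/294198575 ≈ -29.164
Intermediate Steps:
a(Z) = Z² - 10*Z
n(K) = -5/2 + 91*K + 91/(K + K*(-10 + K)) (n(K) = -5/2 + (182*(K + 1/(K*(-10 + K) + K)))/2 = -5/2 + (182*(K + 1/(K + K*(-10 + K))))/2 = -5/2 + (182*K + 182/(K + K*(-10 + K)))/2 = -5/2 + (91*K + 91/(K + K*(-10 + K))) = -5/2 + 91*K + 91/(K + K*(-10 + K)))
-31547/(-15910 - 10765) - 30427/n(11) = -31547/(-15910 - 10765) - 30427*22*(-9 + 11)/(182 - 1643*11² + 45*11 + 182*11³) = -31547/(-26675) - 30427*44/(182 - 1643*121 + 495 + 182*1331) = -31547*(-1/26675) - 30427*44/(182 - 198803 + 495 + 242242) = 31547/26675 - 30427/((½)*(1/11)*(½)*44116) = 31547/26675 - 30427/11029/11 = 31547/26675 - 30427*11/11029 = 31547/26675 - 334697/11029 = -8580110612/294198575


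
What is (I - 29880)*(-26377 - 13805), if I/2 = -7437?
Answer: 1798305228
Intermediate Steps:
I = -14874 (I = 2*(-7437) = -14874)
(I - 29880)*(-26377 - 13805) = (-14874 - 29880)*(-26377 - 13805) = -44754*(-40182) = 1798305228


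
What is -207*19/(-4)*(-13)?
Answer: -51129/4 ≈ -12782.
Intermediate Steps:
-207*19/(-4)*(-13) = -207*19*(-¼)*(-13) = -(-3933)*(-13)/4 = -207*247/4 = -51129/4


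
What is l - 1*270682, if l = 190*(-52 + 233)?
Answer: -236292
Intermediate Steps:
l = 34390 (l = 190*181 = 34390)
l - 1*270682 = 34390 - 1*270682 = 34390 - 270682 = -236292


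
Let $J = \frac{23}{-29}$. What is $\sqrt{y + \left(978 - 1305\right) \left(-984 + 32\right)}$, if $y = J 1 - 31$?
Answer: $\frac{\sqrt{261779926}}{29} \approx 557.92$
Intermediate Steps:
$J = - \frac{23}{29}$ ($J = 23 \left(- \frac{1}{29}\right) = - \frac{23}{29} \approx -0.7931$)
$y = - \frac{922}{29}$ ($y = \left(- \frac{23}{29}\right) 1 - 31 = - \frac{23}{29} - 31 = - \frac{922}{29} \approx -31.793$)
$\sqrt{y + \left(978 - 1305\right) \left(-984 + 32\right)} = \sqrt{- \frac{922}{29} + \left(978 - 1305\right) \left(-984 + 32\right)} = \sqrt{- \frac{922}{29} - -311304} = \sqrt{- \frac{922}{29} + 311304} = \sqrt{\frac{9026894}{29}} = \frac{\sqrt{261779926}}{29}$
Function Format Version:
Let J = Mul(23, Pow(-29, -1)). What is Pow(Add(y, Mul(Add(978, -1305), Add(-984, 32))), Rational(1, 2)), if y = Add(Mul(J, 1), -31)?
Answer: Mul(Rational(1, 29), Pow(261779926, Rational(1, 2))) ≈ 557.92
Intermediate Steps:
J = Rational(-23, 29) (J = Mul(23, Rational(-1, 29)) = Rational(-23, 29) ≈ -0.79310)
y = Rational(-922, 29) (y = Add(Mul(Rational(-23, 29), 1), -31) = Add(Rational(-23, 29), -31) = Rational(-922, 29) ≈ -31.793)
Pow(Add(y, Mul(Add(978, -1305), Add(-984, 32))), Rational(1, 2)) = Pow(Add(Rational(-922, 29), Mul(Add(978, -1305), Add(-984, 32))), Rational(1, 2)) = Pow(Add(Rational(-922, 29), Mul(-327, -952)), Rational(1, 2)) = Pow(Add(Rational(-922, 29), 311304), Rational(1, 2)) = Pow(Rational(9026894, 29), Rational(1, 2)) = Mul(Rational(1, 29), Pow(261779926, Rational(1, 2)))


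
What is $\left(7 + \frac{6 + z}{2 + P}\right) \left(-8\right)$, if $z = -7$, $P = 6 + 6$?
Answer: $- \frac{388}{7} \approx -55.429$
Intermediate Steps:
$P = 12$
$\left(7 + \frac{6 + z}{2 + P}\right) \left(-8\right) = \left(7 + \frac{6 - 7}{2 + 12}\right) \left(-8\right) = \left(7 - \frac{1}{14}\right) \left(-8\right) = \frac{97}{14} \left(-8\right) = - \frac{388}{7}$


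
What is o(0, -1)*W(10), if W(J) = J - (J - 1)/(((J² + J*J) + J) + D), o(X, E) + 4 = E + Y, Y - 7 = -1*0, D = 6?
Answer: 239/12 ≈ 19.917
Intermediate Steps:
Y = 7 (Y = 7 - 1*0 = 7 + 0 = 7)
o(X, E) = 3 + E (o(X, E) = -4 + (E + 7) = -4 + (7 + E) = 3 + E)
W(J) = J - (-1 + J)/(6 + J + 2*J²) (W(J) = J - (J - 1)/(((J² + J*J) + J) + 6) = J - (-1 + J)/(((J² + J²) + J) + 6) = J - (-1 + J)/((2*J² + J) + 6) = J - (-1 + J)/((J + 2*J²) + 6) = J - (-1 + J)/(6 + J + 2*J²))
o(0, -1)*W(10) = (3 - 1)*((1 + 10² + 2*10³ + 5*10)/(6 + 10 + 2*10²)) = 2*((1 + 100 + 2*1000 + 50)/(6 + 10 + 2*100)) = 2*((1 + 100 + 2000 + 50)/(6 + 10 + 200)) = 2*(2151/216) = 2*((1/216)*2151) = 2*(239/24) = 239/12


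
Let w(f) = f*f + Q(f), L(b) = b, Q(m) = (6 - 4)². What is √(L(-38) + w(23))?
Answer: 3*√55 ≈ 22.249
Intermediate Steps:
Q(m) = 4 (Q(m) = 2² = 4)
w(f) = 4 + f² (w(f) = f*f + 4 = f² + 4 = 4 + f²)
√(L(-38) + w(23)) = √(-38 + (4 + 23²)) = √(-38 + (4 + 529)) = √(-38 + 533) = √495 = 3*√55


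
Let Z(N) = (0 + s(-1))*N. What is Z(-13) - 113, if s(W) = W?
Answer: -100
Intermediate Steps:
Z(N) = -N (Z(N) = (0 - 1)*N = -N)
Z(-13) - 113 = -1*(-13) - 113 = 13 - 113 = -100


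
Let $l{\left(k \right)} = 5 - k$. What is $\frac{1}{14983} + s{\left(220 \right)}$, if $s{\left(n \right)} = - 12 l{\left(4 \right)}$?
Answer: $- \frac{179795}{14983} \approx -12.0$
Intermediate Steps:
$s{\left(n \right)} = -12$ ($s{\left(n \right)} = - 12 \left(5 - 4\right) = \left(-12\right) 1 = -12$)
$\frac{1}{14983} + s{\left(220 \right)} = \frac{1}{14983} - 12 = - \frac{179795}{14983}$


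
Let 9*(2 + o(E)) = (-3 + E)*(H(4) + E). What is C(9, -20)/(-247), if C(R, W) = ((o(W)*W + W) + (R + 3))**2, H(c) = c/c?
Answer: -71436304/20007 ≈ -3570.6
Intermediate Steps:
H(c) = 1
o(E) = -2 + (1 + E)*(-3 + E)/9 (o(E) = -2 + ((-3 + E)*(1 + E))/9 = -2 + ((1 + E)*(-3 + E))/9 = -2 + (1 + E)*(-3 + E)/9)
C(R, W) = (3 + R + W + W*(-7/3 - 2*W/9 + W**2/9))**2 (C(R, W) = (((-7/3 - 2*W/9 + W**2/9)*W + W) + (R + 3))**2 = ((W*(-7/3 - 2*W/9 + W**2/9) + W) + (3 + R))**2 = ((W + W*(-7/3 - 2*W/9 + W**2/9)) + (3 + R))**2 = (3 + R + W + W*(-7/3 - 2*W/9 + W**2/9))**2)
C(9, -20)/(-247) = ((27 + (-20)**3 - 12*(-20) - 2*(-20)**2 + 9*9)**2/81)/(-247) = ((27 - 8000 + 240 - 2*400 + 81)**2/81)*(-1/247) = ((27 - 8000 + 240 - 800 + 81)**2/81)*(-1/247) = ((1/81)*(-8452)**2)*(-1/247) = ((1/81)*71436304)*(-1/247) = (71436304/81)*(-1/247) = -71436304/20007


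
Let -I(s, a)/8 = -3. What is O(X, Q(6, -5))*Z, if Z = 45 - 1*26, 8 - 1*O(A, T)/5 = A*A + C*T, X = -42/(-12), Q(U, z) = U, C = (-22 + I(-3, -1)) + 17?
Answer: -44935/4 ≈ -11234.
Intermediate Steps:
I(s, a) = 24 (I(s, a) = -8*(-3) = 24)
C = 19 (C = (-22 + 24) + 17 = 2 + 17 = 19)
X = 7/2 (X = -42*(-1/12) = 7/2 ≈ 3.5000)
O(A, T) = 40 - 95*T - 5*A² (O(A, T) = 40 - 5*(A*A + 19*T) = 40 - 5*(A² + 19*T) = 40 + (-95*T - 5*A²) = 40 - 95*T - 5*A²)
Z = 19 (Z = 45 - 26 = 19)
O(X, Q(6, -5))*Z = (40 - 95*6 - 5*(7/2)²)*19 = (40 - 570 - 5*49/4)*19 = (40 - 570 - 245/4)*19 = -2365/4*19 = -44935/4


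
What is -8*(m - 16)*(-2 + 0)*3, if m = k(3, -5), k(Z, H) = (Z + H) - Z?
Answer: -1008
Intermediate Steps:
k(Z, H) = H (k(Z, H) = (H + Z) - Z = H)
m = -5
-8*(m - 16)*(-2 + 0)*3 = -8*(-5 - 16)*(-2 + 0)*3 = -(-168)*(-2)*3 = -8*42*3 = -336*3 = -1008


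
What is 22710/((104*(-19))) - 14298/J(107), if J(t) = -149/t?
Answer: 1509835473/147212 ≈ 10256.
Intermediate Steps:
22710/((104*(-19))) - 14298/J(107) = 22710/((104*(-19))) - 14298/((-149/107)) = 22710/(-1976) - 14298/((-149*1/107)) = 22710*(-1/1976) - 14298/(-149/107) = -11355/988 - 14298*(-107/149) = -11355/988 + 1529886/149 = 1509835473/147212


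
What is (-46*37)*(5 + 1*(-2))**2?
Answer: -15318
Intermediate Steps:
(-46*37)*(5 + 1*(-2))**2 = -1702*(5 - 2)**2 = -1702*3**2 = -1702*9 = -15318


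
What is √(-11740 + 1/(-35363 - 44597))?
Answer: I*√18765220715990/39980 ≈ 108.35*I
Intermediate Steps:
√(-11740 + 1/(-35363 - 44597)) = √(-11740 + 1/(-79960)) = √(-11740 - 1/79960) = √(-938730401/79960) = I*√18765220715990/39980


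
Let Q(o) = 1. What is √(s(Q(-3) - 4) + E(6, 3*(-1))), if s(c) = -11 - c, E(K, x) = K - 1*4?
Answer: I*√6 ≈ 2.4495*I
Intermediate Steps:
E(K, x) = -4 + K (E(K, x) = K - 4 = -4 + K)
√(s(Q(-3) - 4) + E(6, 3*(-1))) = √((-11 - (1 - 4)) + (-4 + 6)) = √((-11 - 1*(-3)) + 2) = √((-11 + 3) + 2) = √(-8 + 2) = √(-6) = I*√6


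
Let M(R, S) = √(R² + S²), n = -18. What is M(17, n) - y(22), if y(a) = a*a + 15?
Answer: -499 + √613 ≈ -474.24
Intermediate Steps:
y(a) = 15 + a² (y(a) = a² + 15 = 15 + a²)
M(17, n) - y(22) = √(17² + (-18)²) - (15 + 22²) = √(289 + 324) - (15 + 484) = √613 - 1*499 = √613 - 499 = -499 + √613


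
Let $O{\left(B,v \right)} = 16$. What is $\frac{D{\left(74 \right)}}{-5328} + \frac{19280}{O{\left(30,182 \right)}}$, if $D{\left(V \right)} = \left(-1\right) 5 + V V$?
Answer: $\frac{6414769}{5328} \approx 1204.0$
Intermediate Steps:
$D{\left(V \right)} = -5 + V^{2}$
$\frac{D{\left(74 \right)}}{-5328} + \frac{19280}{O{\left(30,182 \right)}} = \frac{-5 + 74^{2}}{-5328} + \frac{19280}{16} = \left(-5 + 5476\right) \left(- \frac{1}{5328}\right) + 19280 \cdot \frac{1}{16} = 5471 \left(- \frac{1}{5328}\right) + 1205 = - \frac{5471}{5328} + 1205 = \frac{6414769}{5328}$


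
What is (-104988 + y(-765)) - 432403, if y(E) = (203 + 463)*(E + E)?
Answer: -1556371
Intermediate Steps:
y(E) = 1332*E (y(E) = 666*(2*E) = 1332*E)
(-104988 + y(-765)) - 432403 = (-104988 + 1332*(-765)) - 432403 = (-104988 - 1018980) - 432403 = -1123968 - 432403 = -1556371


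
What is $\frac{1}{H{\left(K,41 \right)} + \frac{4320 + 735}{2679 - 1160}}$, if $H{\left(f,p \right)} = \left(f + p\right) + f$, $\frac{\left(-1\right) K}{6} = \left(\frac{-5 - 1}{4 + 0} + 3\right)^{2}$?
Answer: $\frac{1519}{26321} \approx 0.057711$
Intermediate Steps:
$K = - \frac{27}{2}$ ($K = - 6 \left(\frac{-5 - 1}{4 + 0} + 3\right)^{2} = - 6 \left(- \frac{6}{4} + 3\right)^{2} = - 6 \left(\left(-6\right) \frac{1}{4} + 3\right)^{2} = - 6 \left(- \frac{3}{2} + 3\right)^{2} = - 6 \left(\frac{3}{2}\right)^{2} = \left(-6\right) \frac{9}{4} = - \frac{27}{2} \approx -13.5$)
$H{\left(f,p \right)} = p + 2 f$
$\frac{1}{H{\left(K,41 \right)} + \frac{4320 + 735}{2679 - 1160}} = \frac{1}{\left(41 + 2 \left(- \frac{27}{2}\right)\right) + \frac{4320 + 735}{2679 - 1160}} = \frac{1}{\left(41 - 27\right) + \frac{5055}{1519}} = \frac{1}{14 + 5055 \cdot \frac{1}{1519}} = \frac{1}{14 + \frac{5055}{1519}} = \frac{1}{\frac{26321}{1519}} = \frac{1519}{26321}$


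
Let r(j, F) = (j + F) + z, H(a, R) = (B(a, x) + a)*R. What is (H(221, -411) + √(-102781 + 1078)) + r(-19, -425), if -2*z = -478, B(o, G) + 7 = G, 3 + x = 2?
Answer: -87748 + I*√101703 ≈ -87748.0 + 318.91*I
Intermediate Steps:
x = -1 (x = -3 + 2 = -1)
B(o, G) = -7 + G
z = 239 (z = -½*(-478) = 239)
H(a, R) = R*(-8 + a) (H(a, R) = ((-7 - 1) + a)*R = (-8 + a)*R = R*(-8 + a))
r(j, F) = 239 + F + j (r(j, F) = (j + F) + 239 = (F + j) + 239 = 239 + F + j)
(H(221, -411) + √(-102781 + 1078)) + r(-19, -425) = (-411*(-8 + 221) + √(-102781 + 1078)) + (239 - 425 - 19) = (-411*213 + √(-101703)) - 205 = (-87543 + I*√101703) - 205 = -87748 + I*√101703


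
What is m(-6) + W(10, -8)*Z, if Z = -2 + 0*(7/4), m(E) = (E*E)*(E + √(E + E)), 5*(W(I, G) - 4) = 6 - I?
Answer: -1112/5 + 72*I*√3 ≈ -222.4 + 124.71*I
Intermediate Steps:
W(I, G) = 26/5 - I/5 (W(I, G) = 4 + (6 - I)/5 = 4 + (6/5 - I/5) = 26/5 - I/5)
m(E) = E²*(E + √2*√E) (m(E) = E²*(E + √(2*E)) = E²*(E + √2*√E))
Z = -2 (Z = -2 + 0*(7*(¼)) = -2 + 0*(7/4) = -2 + 0 = -2)
m(-6) + W(10, -8)*Z = ((-6)³ + √2*(-6)^(5/2)) + (26/5 - ⅕*10)*(-2) = (-216 + √2*(36*I*√6)) + (26/5 - 2)*(-2) = (-216 + 72*I*√3) + (16/5)*(-2) = (-216 + 72*I*√3) - 32/5 = -1112/5 + 72*I*√3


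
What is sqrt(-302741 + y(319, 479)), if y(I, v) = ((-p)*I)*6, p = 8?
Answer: I*sqrt(318053) ≈ 563.96*I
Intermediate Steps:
y(I, v) = -48*I (y(I, v) = ((-1*8)*I)*6 = -8*I*6 = -48*I)
sqrt(-302741 + y(319, 479)) = sqrt(-302741 - 48*319) = sqrt(-302741 - 15312) = sqrt(-318053) = I*sqrt(318053)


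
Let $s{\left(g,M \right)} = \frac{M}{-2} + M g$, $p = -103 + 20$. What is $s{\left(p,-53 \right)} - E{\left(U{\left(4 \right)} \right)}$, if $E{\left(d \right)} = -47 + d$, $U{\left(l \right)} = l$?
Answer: $\frac{8937}{2} \approx 4468.5$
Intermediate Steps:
$p = -83$
$s{\left(g,M \right)} = - \frac{M}{2} + M g$ ($s{\left(g,M \right)} = M \left(- \frac{1}{2}\right) + M g = - \frac{M}{2} + M g$)
$s{\left(p,-53 \right)} - E{\left(U{\left(4 \right)} \right)} = - 53 \left(- \frac{1}{2} - 83\right) - \left(-47 + 4\right) = \left(-53\right) \left(- \frac{167}{2}\right) - -43 = \frac{8851}{2} + 43 = \frac{8937}{2}$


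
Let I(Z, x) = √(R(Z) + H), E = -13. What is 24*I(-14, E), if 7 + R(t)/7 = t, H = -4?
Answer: 24*I*√151 ≈ 294.92*I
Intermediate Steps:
R(t) = -49 + 7*t
I(Z, x) = √(-53 + 7*Z) (I(Z, x) = √((-49 + 7*Z) - 4) = √(-53 + 7*Z))
24*I(-14, E) = 24*√(-53 + 7*(-14)) = 24*√(-53 - 98) = 24*√(-151) = 24*(I*√151) = 24*I*√151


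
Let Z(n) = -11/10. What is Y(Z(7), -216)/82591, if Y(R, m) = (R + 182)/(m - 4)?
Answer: -1809/181700200 ≈ -9.9560e-6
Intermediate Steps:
Z(n) = -11/10 (Z(n) = -11*1/10 = -11/10)
Y(R, m) = (182 + R)/(-4 + m)
Y(Z(7), -216)/82591 = ((182 - 11/10)/(-4 - 216))/82591 = ((1809/10)/(-220))*(1/82591) = -1/220*1809/10*(1/82591) = -1809/2200*1/82591 = -1809/181700200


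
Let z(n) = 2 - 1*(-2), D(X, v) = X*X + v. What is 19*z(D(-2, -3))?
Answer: 76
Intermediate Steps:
D(X, v) = v + X² (D(X, v) = X² + v = v + X²)
z(n) = 4 (z(n) = 2 + 2 = 4)
19*z(D(-2, -3)) = 19*4 = 76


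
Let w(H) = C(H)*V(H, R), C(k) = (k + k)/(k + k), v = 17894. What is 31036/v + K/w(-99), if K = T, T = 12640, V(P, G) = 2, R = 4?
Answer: 56560558/8947 ≈ 6321.7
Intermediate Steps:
C(k) = 1 (C(k) = (2*k)/((2*k)) = (2*k)*(1/(2*k)) = 1)
K = 12640
w(H) = 2 (w(H) = 1*2 = 2)
31036/v + K/w(-99) = 31036/17894 + 12640/2 = 31036*(1/17894) + 12640*(½) = 15518/8947 + 6320 = 56560558/8947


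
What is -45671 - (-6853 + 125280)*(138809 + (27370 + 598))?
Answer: -19750945450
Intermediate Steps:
-45671 - (-6853 + 125280)*(138809 + (27370 + 598)) = -45671 - 118427*(138809 + 27968) = -45671 - 118427*166777 = -45671 - 1*19750899779 = -45671 - 19750899779 = -19750945450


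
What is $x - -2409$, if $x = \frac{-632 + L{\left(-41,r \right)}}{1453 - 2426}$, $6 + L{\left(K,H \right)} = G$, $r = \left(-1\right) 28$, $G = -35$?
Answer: $\frac{2344630}{973} \approx 2409.7$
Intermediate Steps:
$r = -28$
$L{\left(K,H \right)} = -41$ ($L{\left(K,H \right)} = -6 - 35 = -41$)
$x = \frac{673}{973}$ ($x = \frac{-632 - 41}{1453 - 2426} = - \frac{673}{-973} = \left(-673\right) \left(- \frac{1}{973}\right) = \frac{673}{973} \approx 0.69168$)
$x - -2409 = \frac{673}{973} - -2409 = \frac{673}{973} + 2409 = \frac{2344630}{973}$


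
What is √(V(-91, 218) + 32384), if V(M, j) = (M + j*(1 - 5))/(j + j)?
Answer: √1538912249/218 ≈ 179.95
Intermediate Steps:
V(M, j) = (M - 4*j)/(2*j) (V(M, j) = (M + j*(-4))/((2*j)) = (M - 4*j)*(1/(2*j)) = (M - 4*j)/(2*j))
√(V(-91, 218) + 32384) = √((-2 + (½)*(-91)/218) + 32384) = √((-2 + (½)*(-91)*(1/218)) + 32384) = √((-2 - 91/436) + 32384) = √(-963/436 + 32384) = √(14118461/436) = √1538912249/218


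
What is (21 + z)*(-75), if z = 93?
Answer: -8550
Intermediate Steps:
(21 + z)*(-75) = (21 + 93)*(-75) = 114*(-75) = -8550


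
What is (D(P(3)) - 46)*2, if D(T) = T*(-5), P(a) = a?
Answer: -122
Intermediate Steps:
D(T) = -5*T
(D(P(3)) - 46)*2 = (-5*3 - 46)*2 = (-15 - 46)*2 = -61*2 = -122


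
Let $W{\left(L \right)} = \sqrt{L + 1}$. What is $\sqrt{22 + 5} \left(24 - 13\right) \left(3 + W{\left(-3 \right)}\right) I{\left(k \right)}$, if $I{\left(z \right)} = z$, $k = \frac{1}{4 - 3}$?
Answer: $33 \sqrt{3} \left(3 + i \sqrt{2}\right) \approx 171.47 + 80.833 i$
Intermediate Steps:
$k = 1$ ($k = 1^{-1} = 1$)
$W{\left(L \right)} = \sqrt{1 + L}$
$\sqrt{22 + 5} \left(24 - 13\right) \left(3 + W{\left(-3 \right)}\right) I{\left(k \right)} = \sqrt{22 + 5} \left(24 - 13\right) \left(3 + \sqrt{1 - 3}\right) 1 = \sqrt{27} \cdot 11 \left(3 + \sqrt{-2}\right) 1 = 3 \sqrt{3} \cdot 11 \left(3 + i \sqrt{2}\right) 1 = 3 \sqrt{3} \left(33 + 11 i \sqrt{2}\right) 1 = 3 \sqrt{3} \left(33 + 11 i \sqrt{2}\right)$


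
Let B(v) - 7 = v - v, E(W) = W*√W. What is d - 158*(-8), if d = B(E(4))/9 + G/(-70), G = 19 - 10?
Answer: 796729/630 ≈ 1264.6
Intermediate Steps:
G = 9
E(W) = W^(3/2)
B(v) = 7 (B(v) = 7 + (v - v) = 7 + 0 = 7)
d = 409/630 (d = 7/9 + 9/(-70) = 7*(⅑) + 9*(-1/70) = 7/9 - 9/70 = 409/630 ≈ 0.64921)
d - 158*(-8) = 409/630 - 158*(-8) = 409/630 + 1264 = 796729/630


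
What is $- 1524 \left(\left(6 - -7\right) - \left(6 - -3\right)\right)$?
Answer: $-6096$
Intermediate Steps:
$- 1524 \left(\left(6 - -7\right) - \left(6 - -3\right)\right) = - 1524 \left(\left(6 + 7\right) - \left(6 + 3\right)\right) = - 1524 \left(13 - 9\right) = \left(-1524\right) 4 = -6096$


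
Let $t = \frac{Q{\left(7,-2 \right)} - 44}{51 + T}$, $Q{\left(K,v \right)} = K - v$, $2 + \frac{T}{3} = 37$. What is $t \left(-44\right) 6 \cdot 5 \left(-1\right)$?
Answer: $- \frac{3850}{13} \approx -296.15$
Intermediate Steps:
$T = 105$ ($T = -6 + 3 \cdot 37 = -6 + 111 = 105$)
$t = - \frac{35}{156}$ ($t = \frac{\left(7 - -2\right) - 44}{51 + 105} = \frac{\left(7 + 2\right) - 44}{156} = \left(9 - 44\right) \frac{1}{156} = \left(-35\right) \frac{1}{156} = - \frac{35}{156} \approx -0.22436$)
$t \left(-44\right) 6 \cdot 5 \left(-1\right) = \left(- \frac{35}{156}\right) \left(-44\right) 6 \cdot 5 \left(-1\right) = \frac{385 \cdot 30 \left(-1\right)}{39} = \frac{385}{39} \left(-30\right) = - \frac{3850}{13}$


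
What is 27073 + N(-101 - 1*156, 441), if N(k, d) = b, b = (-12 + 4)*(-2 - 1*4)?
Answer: 27121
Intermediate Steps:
b = 48 (b = -8*(-2 - 4) = -8*(-6) = 48)
N(k, d) = 48
27073 + N(-101 - 1*156, 441) = 27073 + 48 = 27121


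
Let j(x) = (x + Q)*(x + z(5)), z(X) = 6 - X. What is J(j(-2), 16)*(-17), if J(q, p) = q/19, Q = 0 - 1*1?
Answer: -51/19 ≈ -2.6842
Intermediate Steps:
Q = -1 (Q = 0 - 1 = -1)
j(x) = (1 + x)*(-1 + x) (j(x) = (x - 1)*(x + (6 - 1*5)) = (-1 + x)*(x + (6 - 5)) = (-1 + x)*(x + 1) = (-1 + x)*(1 + x) = (1 + x)*(-1 + x))
J(q, p) = q/19 (J(q, p) = q*(1/19) = q/19)
J(j(-2), 16)*(-17) = ((-1 + (-2)²)/19)*(-17) = ((-1 + 4)/19)*(-17) = ((1/19)*3)*(-17) = (3/19)*(-17) = -51/19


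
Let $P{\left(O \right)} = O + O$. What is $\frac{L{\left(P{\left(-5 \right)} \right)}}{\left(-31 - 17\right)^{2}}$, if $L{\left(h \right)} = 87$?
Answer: $\frac{29}{768} \approx 0.03776$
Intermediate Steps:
$P{\left(O \right)} = 2 O$
$\frac{L{\left(P{\left(-5 \right)} \right)}}{\left(-31 - 17\right)^{2}} = \frac{87}{\left(-31 - 17\right)^{2}} = \frac{87}{\left(-48\right)^{2}} = \frac{87}{2304} = 87 \cdot \frac{1}{2304} = \frac{29}{768}$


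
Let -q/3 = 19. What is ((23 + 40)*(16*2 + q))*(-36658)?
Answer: 57736350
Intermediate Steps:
q = -57 (q = -3*19 = -57)
((23 + 40)*(16*2 + q))*(-36658) = ((23 + 40)*(16*2 - 57))*(-36658) = (63*(32 - 57))*(-36658) = (63*(-25))*(-36658) = -1575*(-36658) = 57736350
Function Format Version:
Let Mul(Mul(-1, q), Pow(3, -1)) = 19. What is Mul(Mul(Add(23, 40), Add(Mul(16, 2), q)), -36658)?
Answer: 57736350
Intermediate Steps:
q = -57 (q = Mul(-3, 19) = -57)
Mul(Mul(Add(23, 40), Add(Mul(16, 2), q)), -36658) = Mul(Mul(Add(23, 40), Add(Mul(16, 2), -57)), -36658) = Mul(Mul(63, Add(32, -57)), -36658) = Mul(Mul(63, -25), -36658) = Mul(-1575, -36658) = 57736350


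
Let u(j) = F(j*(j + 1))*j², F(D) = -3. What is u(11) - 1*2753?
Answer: -3116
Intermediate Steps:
u(j) = -3*j²
u(11) - 1*2753 = -3*11² - 1*2753 = -3*121 - 2753 = -363 - 2753 = -3116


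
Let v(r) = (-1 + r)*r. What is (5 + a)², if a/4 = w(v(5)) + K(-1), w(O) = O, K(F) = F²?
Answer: 7921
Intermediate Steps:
v(r) = r*(-1 + r)
a = 84 (a = 4*(5*(-1 + 5) + (-1)²) = 4*(5*4 + 1) = 4*(20 + 1) = 4*21 = 84)
(5 + a)² = (5 + 84)² = 89² = 7921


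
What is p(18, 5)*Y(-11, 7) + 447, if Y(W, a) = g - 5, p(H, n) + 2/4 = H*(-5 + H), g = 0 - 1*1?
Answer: -954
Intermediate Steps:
g = -1 (g = 0 - 1 = -1)
p(H, n) = -½ + H*(-5 + H)
Y(W, a) = -6 (Y(W, a) = -1 - 5 = -6)
p(18, 5)*Y(-11, 7) + 447 = (-½ + 18² - 5*18)*(-6) + 447 = (-½ + 324 - 90)*(-6) + 447 = (467/2)*(-6) + 447 = -1401 + 447 = -954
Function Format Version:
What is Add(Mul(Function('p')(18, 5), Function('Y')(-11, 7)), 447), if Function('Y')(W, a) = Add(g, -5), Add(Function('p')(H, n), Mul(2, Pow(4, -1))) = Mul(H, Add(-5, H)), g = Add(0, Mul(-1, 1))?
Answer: -954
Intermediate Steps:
g = -1 (g = Add(0, -1) = -1)
Function('p')(H, n) = Add(Rational(-1, 2), Mul(H, Add(-5, H)))
Function('Y')(W, a) = -6 (Function('Y')(W, a) = Add(-1, -5) = -6)
Add(Mul(Function('p')(18, 5), Function('Y')(-11, 7)), 447) = Add(Mul(Add(Rational(-1, 2), Pow(18, 2), Mul(-5, 18)), -6), 447) = Add(Mul(Add(Rational(-1, 2), 324, -90), -6), 447) = Add(Mul(Rational(467, 2), -6), 447) = Add(-1401, 447) = -954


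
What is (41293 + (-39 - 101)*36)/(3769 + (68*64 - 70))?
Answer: 36253/8051 ≈ 4.5029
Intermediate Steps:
(41293 + (-39 - 101)*36)/(3769 + (68*64 - 70)) = (41293 - 140*36)/(3769 + (4352 - 70)) = (41293 - 5040)/(3769 + 4282) = 36253/8051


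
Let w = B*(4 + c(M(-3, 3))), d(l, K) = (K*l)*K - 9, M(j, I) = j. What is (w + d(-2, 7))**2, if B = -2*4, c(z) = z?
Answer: 13225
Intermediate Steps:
B = -8
d(l, K) = -9 + l*K**2 (d(l, K) = l*K**2 - 9 = -9 + l*K**2)
w = -8 (w = -8*(4 - 3) = -8*1 = -8)
(w + d(-2, 7))**2 = (-8 + (-9 - 2*7**2))**2 = (-8 + (-9 - 2*49))**2 = (-8 + (-9 - 98))**2 = (-8 - 107)**2 = (-115)**2 = 13225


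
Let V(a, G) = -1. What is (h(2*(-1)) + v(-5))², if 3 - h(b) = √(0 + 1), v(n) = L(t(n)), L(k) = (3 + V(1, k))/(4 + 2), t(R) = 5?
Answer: 49/9 ≈ 5.4444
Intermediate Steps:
L(k) = ⅓ (L(k) = (3 - 1)/(4 + 2) = 2/6 = 2*(⅙) = ⅓)
v(n) = ⅓
h(b) = 2 (h(b) = 3 - √(0 + 1) = 3 - √1 = 3 - 1*1 = 3 - 1 = 2)
(h(2*(-1)) + v(-5))² = (2 + ⅓)² = (7/3)² = 49/9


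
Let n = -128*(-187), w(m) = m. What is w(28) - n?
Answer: -23908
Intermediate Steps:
n = 23936
w(28) - n = 28 - 1*23936 = 28 - 23936 = -23908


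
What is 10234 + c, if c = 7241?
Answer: 17475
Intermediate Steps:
10234 + c = 10234 + 7241 = 17475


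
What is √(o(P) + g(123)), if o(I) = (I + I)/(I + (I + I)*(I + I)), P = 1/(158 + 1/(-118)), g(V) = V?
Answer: √45654858565/19115 ≈ 11.178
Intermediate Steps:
P = 118/18643 (P = 1/(158 - 1/118) = 1/(18643/118) = 118/18643 ≈ 0.0063295)
o(I) = 2*I/(I + 4*I²) (o(I) = (2*I)/(I + (2*I)*(2*I)) = (2*I)/(I + 4*I²) = 2*I/(I + 4*I²))
√(o(P) + g(123)) = √(2/(1 + 4*(118/18643)) + 123) = √(2/(1 + 472/18643) + 123) = √(2/(19115/18643) + 123) = √(2*(18643/19115) + 123) = √(37286/19115 + 123) = √(2388431/19115) = √45654858565/19115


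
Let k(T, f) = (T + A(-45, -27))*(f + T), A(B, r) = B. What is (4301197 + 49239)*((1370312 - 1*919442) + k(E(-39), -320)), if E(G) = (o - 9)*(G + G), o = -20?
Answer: 20691909139824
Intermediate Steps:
E(G) = -58*G (E(G) = (-20 - 9)*(G + G) = -58*G)
k(T, f) = (-45 + T)*(T + f) (k(T, f) = (T - 45)*(f + T) = (-45 + T)*(T + f))
(4301197 + 49239)*((1370312 - 1*919442) + k(E(-39), -320)) = (4301197 + 49239)*((1370312 - 1*919442) + ((-58*(-39))**2 - (-2610)*(-39) - 45*(-320) - 58*(-39)*(-320))) = 4350436*((1370312 - 919442) + (2262**2 - 45*2262 + 14400 + 2262*(-320))) = 4350436*(450870 + (5116644 - 101790 + 14400 - 723840)) = 4350436*(450870 + 4305414) = 4350436*4756284 = 20691909139824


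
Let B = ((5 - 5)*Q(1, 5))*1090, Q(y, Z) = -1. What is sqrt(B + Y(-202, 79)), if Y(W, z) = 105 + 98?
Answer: sqrt(203) ≈ 14.248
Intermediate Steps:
Y(W, z) = 203
B = 0 (B = ((5 - 5)*(-1))*1090 = (0*(-1))*1090 = 0*1090 = 0)
sqrt(B + Y(-202, 79)) = sqrt(0 + 203) = sqrt(203)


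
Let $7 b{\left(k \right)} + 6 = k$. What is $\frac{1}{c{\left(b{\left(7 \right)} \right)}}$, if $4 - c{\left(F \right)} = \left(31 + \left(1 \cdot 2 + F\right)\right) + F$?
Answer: $- \frac{7}{205} \approx -0.034146$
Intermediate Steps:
$b{\left(k \right)} = - \frac{6}{7} + \frac{k}{7}$
$c{\left(F \right)} = -29 - 2 F$ ($c{\left(F \right)} = 4 - \left(\left(31 + \left(1 \cdot 2 + F\right)\right) + F\right) = 4 - \left(\left(31 + \left(2 + F\right)\right) + F\right) = 4 - \left(\left(33 + F\right) + F\right) = 4 - \left(33 + 2 F\right) = -29 - 2 F$)
$\frac{1}{c{\left(b{\left(7 \right)} \right)}} = \frac{1}{-29 - 2 \left(- \frac{6}{7} + \frac{1}{7} \cdot 7\right)} = \frac{1}{-29 - 2 \left(- \frac{6}{7} + 1\right)} = \frac{1}{-29 - \frac{2}{7}} = \frac{1}{- \frac{205}{7}} = - \frac{7}{205}$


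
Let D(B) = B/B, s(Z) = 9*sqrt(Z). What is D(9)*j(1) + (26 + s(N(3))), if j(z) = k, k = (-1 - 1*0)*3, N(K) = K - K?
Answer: 23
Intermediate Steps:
N(K) = 0
D(B) = 1
k = -3 (k = (-1 + 0)*3 = -1*3 = -3)
j(z) = -3
D(9)*j(1) + (26 + s(N(3))) = 1*(-3) + (26 + 9*sqrt(0)) = -3 + (26 + 9*0) = -3 + (26 + 0) = -3 + 26 = 23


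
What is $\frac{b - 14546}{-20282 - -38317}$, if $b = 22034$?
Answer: $\frac{7488}{18035} \approx 0.41519$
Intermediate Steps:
$\frac{b - 14546}{-20282 - -38317} = \frac{22034 - 14546}{-20282 - -38317} = \frac{7488}{-20282 + 38317} = \frac{7488}{18035}$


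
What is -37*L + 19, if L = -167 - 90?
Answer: 9528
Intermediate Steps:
L = -257
-37*L + 19 = -37*(-257) + 19 = 9509 + 19 = 9528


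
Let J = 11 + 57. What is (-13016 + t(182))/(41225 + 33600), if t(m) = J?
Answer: -12948/74825 ≈ -0.17304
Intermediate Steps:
J = 68
t(m) = 68
(-13016 + t(182))/(41225 + 33600) = (-13016 + 68)/(41225 + 33600) = -12948/74825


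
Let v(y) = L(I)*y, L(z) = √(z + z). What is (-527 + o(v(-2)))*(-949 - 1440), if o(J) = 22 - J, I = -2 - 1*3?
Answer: 1206445 - 4778*I*√10 ≈ 1.2064e+6 - 15109.0*I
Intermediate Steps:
I = -5 (I = -2 - 3 = -5)
L(z) = √2*√z (L(z) = √(2*z) = √2*√z)
v(y) = I*y*√10 (v(y) = (√2*√(-5))*y = (√2*(I*√5))*y = (I*√10)*y = I*y*√10)
(-527 + o(v(-2)))*(-949 - 1440) = (-527 + (22 - I*(-2)*√10))*(-949 - 1440) = (-527 + (22 - (-2)*I*√10))*(-2389) = (-527 + (22 + 2*I*√10))*(-2389) = (-505 + 2*I*√10)*(-2389) = 1206445 - 4778*I*√10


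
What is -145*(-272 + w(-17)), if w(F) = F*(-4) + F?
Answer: 32045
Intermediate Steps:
w(F) = -3*F (w(F) = -4*F + F = -3*F)
-145*(-272 + w(-17)) = -145*(-272 - 3*(-17)) = -145*(-272 + 51) = -145*(-221) = 32045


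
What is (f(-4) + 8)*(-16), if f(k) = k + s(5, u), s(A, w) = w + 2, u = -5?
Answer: -16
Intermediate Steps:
s(A, w) = 2 + w
f(k) = -3 + k (f(k) = k + (2 - 5) = k - 3 = -3 + k)
(f(-4) + 8)*(-16) = ((-3 - 4) + 8)*(-16) = (-7 + 8)*(-16) = 1*(-16) = -16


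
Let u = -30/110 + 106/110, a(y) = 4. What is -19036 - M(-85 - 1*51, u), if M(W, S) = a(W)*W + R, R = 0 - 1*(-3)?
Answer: -18495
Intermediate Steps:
R = 3 (R = 0 + 3 = 3)
u = 38/55 (u = -30*1/110 + 106*(1/110) = -3/11 + 53/55 = 38/55 ≈ 0.69091)
M(W, S) = 3 + 4*W (M(W, S) = 4*W + 3 = 3 + 4*W)
-19036 - M(-85 - 1*51, u) = -19036 - (3 + 4*(-85 - 1*51)) = -19036 - (3 + 4*(-85 - 51)) = -19036 - (3 + 4*(-136)) = -19036 - (3 - 544) = -19036 - 1*(-541) = -19036 + 541 = -18495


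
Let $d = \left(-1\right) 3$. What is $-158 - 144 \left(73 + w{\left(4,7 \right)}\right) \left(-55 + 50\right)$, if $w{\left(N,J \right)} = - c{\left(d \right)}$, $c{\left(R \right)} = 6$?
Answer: $48082$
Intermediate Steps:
$d = -3$
$w{\left(N,J \right)} = -6$ ($w{\left(N,J \right)} = \left(-1\right) 6 = -6$)
$-158 - 144 \left(73 + w{\left(4,7 \right)}\right) \left(-55 + 50\right) = -158 - 144 \left(73 - 6\right) \left(-55 + 50\right) = -158 - 144 \cdot 67 \left(-5\right) = -158 - -48240 = -158 + 48240 = 48082$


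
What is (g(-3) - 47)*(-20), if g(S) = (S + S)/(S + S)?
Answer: 920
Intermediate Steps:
g(S) = 1 (g(S) = (2*S)/((2*S)) = (2*S)*(1/(2*S)) = 1)
(g(-3) - 47)*(-20) = (1 - 47)*(-20) = -46*(-20) = 920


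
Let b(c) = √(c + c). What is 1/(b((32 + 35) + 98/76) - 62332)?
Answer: -1184308/73820283661 - √49305/73820283661 ≈ -1.6046e-5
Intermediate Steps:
b(c) = √2*√c (b(c) = √(2*c) = √2*√c)
1/(b((32 + 35) + 98/76) - 62332) = 1/(√2*√((32 + 35) + 98/76) - 62332) = 1/(√2*√(67 + 98*(1/76)) - 62332) = 1/(√2*√(67 + 49/38) - 62332) = 1/(√2*√(2595/38) - 62332) = 1/(√2*(√98610/38) - 62332) = 1/(√49305/19 - 62332) = 1/(-62332 + √49305/19)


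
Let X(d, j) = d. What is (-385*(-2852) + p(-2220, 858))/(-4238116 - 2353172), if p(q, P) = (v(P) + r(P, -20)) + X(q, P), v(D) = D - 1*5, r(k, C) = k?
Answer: -365837/2197096 ≈ -0.16651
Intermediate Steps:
v(D) = -5 + D (v(D) = D - 5 = -5 + D)
p(q, P) = -5 + q + 2*P (p(q, P) = ((-5 + P) + P) + q = (-5 + 2*P) + q = -5 + q + 2*P)
(-385*(-2852) + p(-2220, 858))/(-4238116 - 2353172) = (-385*(-2852) + (-5 - 2220 + 2*858))/(-4238116 - 2353172) = (1098020 + (-5 - 2220 + 1716))/(-6591288) = (1098020 - 509)*(-1/6591288) = 1097511*(-1/6591288) = -365837/2197096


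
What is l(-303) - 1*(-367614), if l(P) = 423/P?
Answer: 37128873/101 ≈ 3.6761e+5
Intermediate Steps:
l(-303) - 1*(-367614) = 423/(-303) - 1*(-367614) = 423*(-1/303) + 367614 = -141/101 + 367614 = 37128873/101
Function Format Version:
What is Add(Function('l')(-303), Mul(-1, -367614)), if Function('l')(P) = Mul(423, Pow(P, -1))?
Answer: Rational(37128873, 101) ≈ 3.6761e+5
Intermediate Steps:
Add(Function('l')(-303), Mul(-1, -367614)) = Add(Mul(423, Pow(-303, -1)), Mul(-1, -367614)) = Add(Mul(423, Rational(-1, 303)), 367614) = Add(Rational(-141, 101), 367614) = Rational(37128873, 101)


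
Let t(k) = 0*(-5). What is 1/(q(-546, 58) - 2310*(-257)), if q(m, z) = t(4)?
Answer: 1/593670 ≈ 1.6844e-6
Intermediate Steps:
t(k) = 0
q(m, z) = 0
1/(q(-546, 58) - 2310*(-257)) = 1/(0 - 2310*(-257)) = 1/(0 + 593670) = 1/593670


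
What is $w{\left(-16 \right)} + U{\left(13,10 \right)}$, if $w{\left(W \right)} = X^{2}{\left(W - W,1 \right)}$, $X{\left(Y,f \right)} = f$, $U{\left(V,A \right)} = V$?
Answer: $14$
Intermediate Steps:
$w{\left(W \right)} = 1$ ($w{\left(W \right)} = 1^{2} = 1$)
$w{\left(-16 \right)} + U{\left(13,10 \right)} = 1 + 13 = 14$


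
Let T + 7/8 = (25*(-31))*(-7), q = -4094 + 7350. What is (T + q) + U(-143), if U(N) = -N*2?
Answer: 71729/8 ≈ 8966.1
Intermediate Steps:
q = 3256
U(N) = -2*N
T = 43393/8 (T = -7/8 + (25*(-31))*(-7) = -7/8 - 775*(-7) = -7/8 + 5425 = 43393/8 ≈ 5424.1)
(T + q) + U(-143) = (43393/8 + 3256) - 2*(-143) = 69441/8 + 286 = 71729/8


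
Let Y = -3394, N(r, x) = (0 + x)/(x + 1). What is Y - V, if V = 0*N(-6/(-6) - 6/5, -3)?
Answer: -3394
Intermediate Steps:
N(r, x) = x/(1 + x)
V = 0 (V = 0*(-3/(1 - 3)) = 0*(-3/(-2)) = 0*(-3*(-½)) = 0*(3/2) = 0)
Y - V = -3394 - 1*0 = -3394 + 0 = -3394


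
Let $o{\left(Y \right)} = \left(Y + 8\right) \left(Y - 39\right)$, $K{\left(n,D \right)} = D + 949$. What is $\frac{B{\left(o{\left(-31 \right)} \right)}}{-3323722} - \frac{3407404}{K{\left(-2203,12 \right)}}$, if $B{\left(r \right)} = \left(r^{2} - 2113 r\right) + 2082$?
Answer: $- \frac{5662243695930}{1597048421} \approx -3545.4$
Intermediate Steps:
$K{\left(n,D \right)} = 949 + D$
$o{\left(Y \right)} = \left(-39 + Y\right) \left(8 + Y\right)$ ($o{\left(Y \right)} = \left(8 + Y\right) \left(-39 + Y\right) = \left(-39 + Y\right) \left(8 + Y\right)$)
$B{\left(r \right)} = 2082 + r^{2} - 2113 r$
$\frac{B{\left(o{\left(-31 \right)} \right)}}{-3323722} - \frac{3407404}{K{\left(-2203,12 \right)}} = \frac{2082 + \left(-312 + \left(-31\right)^{2} - -961\right)^{2} - 2113 \left(-312 + \left(-31\right)^{2} - -961\right)}{-3323722} - \frac{3407404}{949 + 12} = \left(2082 + \left(-312 + 961 + 961\right)^{2} - 2113 \left(-312 + 961 + 961\right)\right) \left(- \frac{1}{3323722}\right) - \frac{3407404}{961} = \left(2082 + 1610^{2} - 3401930\right) \left(- \frac{1}{3323722}\right) - \frac{3407404}{961} = \left(2082 + 2592100 - 3401930\right) \left(- \frac{1}{3323722}\right) - \frac{3407404}{961} = \left(-807748\right) \left(- \frac{1}{3323722}\right) - \frac{3407404}{961} = \frac{403874}{1661861} - \frac{3407404}{961} = - \frac{5662243695930}{1597048421}$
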